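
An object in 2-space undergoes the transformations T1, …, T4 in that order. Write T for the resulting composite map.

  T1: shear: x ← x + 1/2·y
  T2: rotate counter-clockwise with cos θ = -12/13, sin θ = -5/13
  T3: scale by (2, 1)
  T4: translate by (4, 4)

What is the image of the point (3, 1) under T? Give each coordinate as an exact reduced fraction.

T(p) = (-22/13, 45/26)

T1 shear: x ← x + 1/2·y: (3, 1) → (7/2, 1)
T2 rotate counter-clockwise with cos θ = -12/13, sin θ = -5/13: (7/2, 1) → (-37/13, -59/26)
T3 scale by (2, 1): (-37/13, -59/26) → (-74/13, -59/26)
T4 translate by (4, 4): (-74/13, -59/26) → (-22/13, 45/26)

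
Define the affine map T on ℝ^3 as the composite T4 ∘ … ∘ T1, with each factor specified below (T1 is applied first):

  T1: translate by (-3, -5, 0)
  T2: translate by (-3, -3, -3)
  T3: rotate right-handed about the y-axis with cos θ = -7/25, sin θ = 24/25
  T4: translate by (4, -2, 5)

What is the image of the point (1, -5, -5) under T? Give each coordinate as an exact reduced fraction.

T(p) = (-57/25, -15, 301/25)

T1 translate by (-3, -5, 0): (1, -5, -5) → (-2, -10, -5)
T2 translate by (-3, -3, -3): (-2, -10, -5) → (-5, -13, -8)
T3 rotate right-handed about the y-axis with cos θ = -7/25, sin θ = 24/25: (-5, -13, -8) → (-157/25, -13, 176/25)
T4 translate by (4, -2, 5): (-157/25, -13, 176/25) → (-57/25, -15, 301/25)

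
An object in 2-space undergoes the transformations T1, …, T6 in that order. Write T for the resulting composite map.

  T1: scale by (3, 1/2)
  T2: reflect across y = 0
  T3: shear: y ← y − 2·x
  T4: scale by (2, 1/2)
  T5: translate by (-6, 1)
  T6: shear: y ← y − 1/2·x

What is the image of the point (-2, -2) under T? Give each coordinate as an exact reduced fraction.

T1 scale by (3, 1/2): (-2, -2) → (-6, -1)
T2 reflect across y = 0: (-6, -1) → (-6, 1)
T3 shear: y ← y − 2·x: (-6, 1) → (-6, 13)
T4 scale by (2, 1/2): (-6, 13) → (-12, 13/2)
T5 translate by (-6, 1): (-12, 13/2) → (-18, 15/2)
T6 shear: y ← y − 1/2·x: (-18, 15/2) → (-18, 33/2)

T(p) = (-18, 33/2)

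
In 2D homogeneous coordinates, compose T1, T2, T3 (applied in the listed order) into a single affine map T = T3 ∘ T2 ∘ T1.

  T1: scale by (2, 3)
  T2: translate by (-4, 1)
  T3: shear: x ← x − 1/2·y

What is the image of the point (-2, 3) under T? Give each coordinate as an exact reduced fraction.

T1 scale by (2, 3): (-2, 3) → (-4, 9)
T2 translate by (-4, 1): (-4, 9) → (-8, 10)
T3 shear: x ← x − 1/2·y: (-8, 10) → (-13, 10)

T(p) = (-13, 10)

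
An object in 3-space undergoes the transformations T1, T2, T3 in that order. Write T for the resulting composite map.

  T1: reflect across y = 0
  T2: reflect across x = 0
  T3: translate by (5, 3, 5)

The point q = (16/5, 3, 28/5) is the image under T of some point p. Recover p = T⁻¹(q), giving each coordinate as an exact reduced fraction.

p = (9/5, 0, 3/5)

T1 = [1 0 0 0; 0 -1 0 0; 0 0 1 0; 0 0 0 1]
T2·T1 = [-1 0 0 0; 0 -1 0 0; 0 0 1 0; 0 0 0 1]
T3·…·T1 = [-1 0 0 5; 0 -1 0 3; 0 0 1 5; 0 0 0 1]
det M = 1; M⁻¹ = [-1 0 0 5; 0 -1 0 3; 0 0 1 -5; 0 0 0 1]
M⁻¹ · (16/5, 3, 28/5)ᵀ = (9/5, 0, 3/5)ᵀ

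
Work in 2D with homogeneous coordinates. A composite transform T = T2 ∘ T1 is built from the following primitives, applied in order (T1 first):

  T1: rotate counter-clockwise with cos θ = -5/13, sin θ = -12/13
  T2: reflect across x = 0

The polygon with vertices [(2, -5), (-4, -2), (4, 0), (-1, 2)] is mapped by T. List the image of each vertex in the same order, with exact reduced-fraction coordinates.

T1 rotate counter-clockwise with cos θ = -5/13, sin θ = -12/13: (2, -5) → (-70/13, 1/13); (-4, -2) → (-4/13, 58/13); (4, 0) → (-20/13, -48/13); (-1, 2) → (29/13, 2/13)
T2 reflect across x = 0: (-70/13, 1/13) → (70/13, 1/13); (-4/13, 58/13) → (4/13, 58/13); (-20/13, -48/13) → (20/13, -48/13); (29/13, 2/13) → (-29/13, 2/13)

image vertices: (70/13, 1/13), (4/13, 58/13), (20/13, -48/13), (-29/13, 2/13)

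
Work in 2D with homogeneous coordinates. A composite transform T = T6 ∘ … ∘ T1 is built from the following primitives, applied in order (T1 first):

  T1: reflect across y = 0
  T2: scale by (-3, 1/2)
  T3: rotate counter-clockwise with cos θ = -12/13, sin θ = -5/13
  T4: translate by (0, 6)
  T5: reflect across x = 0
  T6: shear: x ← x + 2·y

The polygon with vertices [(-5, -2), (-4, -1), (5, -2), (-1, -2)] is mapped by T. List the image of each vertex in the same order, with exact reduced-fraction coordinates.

image vertices: (157/13, -9/13), (331/26, 12/13), (97/13, 141/13), (133/13, 51/13)

T1 reflect across y = 0: (-5, -2) → (-5, 2); (-4, -1) → (-4, 1); (5, -2) → (5, 2); (-1, -2) → (-1, 2)
T2 scale by (-3, 1/2): (-5, 2) → (15, 1); (-4, 1) → (12, 1/2); (5, 2) → (-15, 1); (-1, 2) → (3, 1)
T3 rotate counter-clockwise with cos θ = -12/13, sin θ = -5/13: (15, 1) → (-175/13, -87/13); (12, 1/2) → (-283/26, -66/13); (-15, 1) → (185/13, 63/13); (3, 1) → (-31/13, -27/13)
T4 translate by (0, 6): (-175/13, -87/13) → (-175/13, -9/13); (-283/26, -66/13) → (-283/26, 12/13); (185/13, 63/13) → (185/13, 141/13); (-31/13, -27/13) → (-31/13, 51/13)
T5 reflect across x = 0: (-175/13, -9/13) → (175/13, -9/13); (-283/26, 12/13) → (283/26, 12/13); (185/13, 141/13) → (-185/13, 141/13); (-31/13, 51/13) → (31/13, 51/13)
T6 shear: x ← x + 2·y: (175/13, -9/13) → (157/13, -9/13); (283/26, 12/13) → (331/26, 12/13); (-185/13, 141/13) → (97/13, 141/13); (31/13, 51/13) → (133/13, 51/13)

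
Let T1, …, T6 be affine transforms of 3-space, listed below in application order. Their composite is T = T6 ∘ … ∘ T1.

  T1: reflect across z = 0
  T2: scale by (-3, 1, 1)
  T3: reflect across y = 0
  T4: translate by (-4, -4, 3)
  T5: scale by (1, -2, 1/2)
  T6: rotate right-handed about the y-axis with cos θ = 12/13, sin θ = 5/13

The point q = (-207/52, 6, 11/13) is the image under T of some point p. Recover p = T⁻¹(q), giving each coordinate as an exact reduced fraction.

T1 = [1 0 0 0; 0 1 0 0; 0 0 -1 0; 0 0 0 1]
T2·T1 = [-3 0 0 0; 0 1 0 0; 0 0 -1 0; 0 0 0 1]
T3·…·T1 = [-3 0 0 0; 0 -1 0 0; 0 0 -1 0; 0 0 0 1]
T4·…·T1 = [-3 0 0 -4; 0 -1 0 -4; 0 0 -1 3; 0 0 0 1]
T5·…·T1 = [-3 0 0 -4; 0 2 0 8; 0 0 -1/2 3/2; 0 0 0 1]
T6·…·T1 = [-36/13 0 -5/26 -81/26; 0 2 0 8; 15/13 0 -6/13 38/13; 0 0 0 1]
det M = 3; M⁻¹ = [-4/13 0 5/39 -4/3; 0 1/2 0 -4; -10/13 0 -24/13 3; 0 0 0 1]
M⁻¹ · (-207/52, 6, 11/13)ᵀ = (0, -1, 9/2)ᵀ

p = (0, -1, 9/2)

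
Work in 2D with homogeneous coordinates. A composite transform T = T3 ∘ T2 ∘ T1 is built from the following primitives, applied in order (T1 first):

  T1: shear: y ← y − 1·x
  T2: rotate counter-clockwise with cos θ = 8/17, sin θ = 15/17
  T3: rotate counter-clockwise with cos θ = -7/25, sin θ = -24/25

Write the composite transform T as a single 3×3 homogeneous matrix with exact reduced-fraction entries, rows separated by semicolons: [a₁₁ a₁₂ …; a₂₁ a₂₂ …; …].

T1 = [1 0 0; -1 1 0; 0 0 1]
T2·T1 = [23/17 -15/17 0; 7/17 8/17 0; 0 0 1]
T3·…·T1 = [7/425 297/425 0; -601/425 304/425 0; 0 0 1]

T = [7/425 297/425 0; -601/425 304/425 0; 0 0 1]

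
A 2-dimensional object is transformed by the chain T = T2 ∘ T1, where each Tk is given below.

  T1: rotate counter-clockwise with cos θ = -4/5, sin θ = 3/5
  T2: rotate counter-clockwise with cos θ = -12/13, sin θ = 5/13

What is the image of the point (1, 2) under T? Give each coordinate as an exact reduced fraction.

T(p) = (29/13, 2/13)

T1 rotate counter-clockwise with cos θ = -4/5, sin θ = 3/5: (1, 2) → (-2, -1)
T2 rotate counter-clockwise with cos θ = -12/13, sin θ = 5/13: (-2, -1) → (29/13, 2/13)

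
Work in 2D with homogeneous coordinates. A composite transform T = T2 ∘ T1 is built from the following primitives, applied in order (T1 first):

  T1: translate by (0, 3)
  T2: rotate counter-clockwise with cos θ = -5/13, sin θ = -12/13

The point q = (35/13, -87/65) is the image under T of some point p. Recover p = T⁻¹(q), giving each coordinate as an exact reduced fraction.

p = (1/5, 0)

T1 = [1 0 0; 0 1 3; 0 0 1]
T2·T1 = [-5/13 12/13 36/13; -12/13 -5/13 -15/13; 0 0 1]
det M = 1; M⁻¹ = [-5/13 -12/13 0; 12/13 -5/13 -3; 0 0 1]
M⁻¹ · (35/13, -87/65)ᵀ = (1/5, 0)ᵀ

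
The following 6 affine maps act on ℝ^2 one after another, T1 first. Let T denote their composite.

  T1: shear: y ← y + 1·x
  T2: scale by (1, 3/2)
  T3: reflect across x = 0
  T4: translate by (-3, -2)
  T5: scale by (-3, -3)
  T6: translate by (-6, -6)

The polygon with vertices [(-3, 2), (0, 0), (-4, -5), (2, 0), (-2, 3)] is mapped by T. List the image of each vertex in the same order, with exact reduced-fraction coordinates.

image vertices: (-6, 9/2), (3, 0), (-9, 81/2), (9, -9), (-3, -9/2)

T1 shear: y ← y + 1·x: (-3, 2) → (-3, -1); (0, 0) → (0, 0); (-4, -5) → (-4, -9); (2, 0) → (2, 2); (-2, 3) → (-2, 1)
T2 scale by (1, 3/2): (-3, -1) → (-3, -3/2); (0, 0) → (0, 0); (-4, -9) → (-4, -27/2); (2, 2) → (2, 3); (-2, 1) → (-2, 3/2)
T3 reflect across x = 0: (-3, -3/2) → (3, -3/2); (0, 0) → (0, 0); (-4, -27/2) → (4, -27/2); (2, 3) → (-2, 3); (-2, 3/2) → (2, 3/2)
T4 translate by (-3, -2): (3, -3/2) → (0, -7/2); (0, 0) → (-3, -2); (4, -27/2) → (1, -31/2); (-2, 3) → (-5, 1); (2, 3/2) → (-1, -1/2)
T5 scale by (-3, -3): (0, -7/2) → (0, 21/2); (-3, -2) → (9, 6); (1, -31/2) → (-3, 93/2); (-5, 1) → (15, -3); (-1, -1/2) → (3, 3/2)
T6 translate by (-6, -6): (0, 21/2) → (-6, 9/2); (9, 6) → (3, 0); (-3, 93/2) → (-9, 81/2); (15, -3) → (9, -9); (3, 3/2) → (-3, -9/2)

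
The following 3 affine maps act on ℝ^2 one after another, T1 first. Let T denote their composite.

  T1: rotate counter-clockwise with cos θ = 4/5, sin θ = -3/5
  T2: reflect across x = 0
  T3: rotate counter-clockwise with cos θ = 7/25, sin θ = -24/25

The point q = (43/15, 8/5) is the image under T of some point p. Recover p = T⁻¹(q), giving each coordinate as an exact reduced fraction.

T1 = [4/5 3/5 0; -3/5 4/5 0; 0 0 1]
T2·T1 = [-4/5 -3/5 0; -3/5 4/5 0; 0 0 1]
T3·…·T1 = [-4/5 3/5 0; 3/5 4/5 0; 0 0 1]
det M = -1; M⁻¹ = [-4/5 3/5 0; 3/5 4/5 0; 0 0 1]
M⁻¹ · (43/15, 8/5)ᵀ = (-4/3, 3)ᵀ

p = (-4/3, 3)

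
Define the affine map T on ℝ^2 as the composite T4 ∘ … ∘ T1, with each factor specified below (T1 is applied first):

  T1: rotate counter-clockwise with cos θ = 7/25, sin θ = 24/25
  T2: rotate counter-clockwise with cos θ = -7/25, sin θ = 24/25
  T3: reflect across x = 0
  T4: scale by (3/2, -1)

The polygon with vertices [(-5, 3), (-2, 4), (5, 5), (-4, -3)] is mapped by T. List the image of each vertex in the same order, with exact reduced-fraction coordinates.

image vertices: (-15/2, 3), (-3, 4), (15/2, 5), (-6, -3)

T1 rotate counter-clockwise with cos θ = 7/25, sin θ = 24/25: (-5, 3) → (-107/25, -99/25); (-2, 4) → (-22/5, -4/5); (5, 5) → (-17/5, 31/5); (-4, -3) → (44/25, -117/25)
T2 rotate counter-clockwise with cos θ = -7/25, sin θ = 24/25: (-107/25, -99/25) → (5, -3); (-22/5, -4/5) → (2, -4); (-17/5, 31/5) → (-5, -5); (44/25, -117/25) → (4, 3)
T3 reflect across x = 0: (5, -3) → (-5, -3); (2, -4) → (-2, -4); (-5, -5) → (5, -5); (4, 3) → (-4, 3)
T4 scale by (3/2, -1): (-5, -3) → (-15/2, 3); (-2, -4) → (-3, 4); (5, -5) → (15/2, 5); (-4, 3) → (-6, -3)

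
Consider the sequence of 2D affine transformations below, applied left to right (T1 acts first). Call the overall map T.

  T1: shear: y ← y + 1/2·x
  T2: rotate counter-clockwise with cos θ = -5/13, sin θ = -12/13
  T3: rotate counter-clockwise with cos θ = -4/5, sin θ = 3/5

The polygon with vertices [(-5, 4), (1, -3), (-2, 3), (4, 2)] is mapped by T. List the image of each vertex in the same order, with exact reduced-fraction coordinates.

image vertices: (-659/130, -81/65), (277/130, -107/65), (-178/65, 46/65), (92/65, 356/65)

T1 shear: y ← y + 1/2·x: (-5, 4) → (-5, 3/2); (1, -3) → (1, -5/2); (-2, 3) → (-2, 2); (4, 2) → (4, 4)
T2 rotate counter-clockwise with cos θ = -5/13, sin θ = -12/13: (-5, 3/2) → (43/13, 105/26); (1, -5/2) → (-35/13, 1/26); (-2, 2) → (34/13, 14/13); (4, 4) → (28/13, -68/13)
T3 rotate counter-clockwise with cos θ = -4/5, sin θ = 3/5: (43/13, 105/26) → (-659/130, -81/65); (-35/13, 1/26) → (277/130, -107/65); (34/13, 14/13) → (-178/65, 46/65); (28/13, -68/13) → (92/65, 356/65)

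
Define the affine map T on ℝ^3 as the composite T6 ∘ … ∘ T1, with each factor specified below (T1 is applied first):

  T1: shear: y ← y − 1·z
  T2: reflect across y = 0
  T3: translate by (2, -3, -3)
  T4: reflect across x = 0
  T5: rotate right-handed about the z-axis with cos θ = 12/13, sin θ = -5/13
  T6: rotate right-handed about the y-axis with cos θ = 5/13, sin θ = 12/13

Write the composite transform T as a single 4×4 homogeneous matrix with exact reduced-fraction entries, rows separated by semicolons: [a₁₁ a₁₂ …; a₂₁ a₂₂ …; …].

T = [-60/169 -25/169 181/169 -51/13; 5/13 -12/13 12/13 -2; 144/169 60/169 5/169 21/13; 0 0 0 1]

T1 = [1 0 0 0; 0 1 -1 0; 0 0 1 0; 0 0 0 1]
T2·T1 = [1 0 0 0; 0 -1 1 0; 0 0 1 0; 0 0 0 1]
T3·…·T1 = [1 0 0 2; 0 -1 1 -3; 0 0 1 -3; 0 0 0 1]
T4·…·T1 = [-1 0 0 -2; 0 -1 1 -3; 0 0 1 -3; 0 0 0 1]
T5·…·T1 = [-12/13 -5/13 5/13 -3; 5/13 -12/13 12/13 -2; 0 0 1 -3; 0 0 0 1]
T6·…·T1 = [-60/169 -25/169 181/169 -51/13; 5/13 -12/13 12/13 -2; 144/169 60/169 5/169 21/13; 0 0 0 1]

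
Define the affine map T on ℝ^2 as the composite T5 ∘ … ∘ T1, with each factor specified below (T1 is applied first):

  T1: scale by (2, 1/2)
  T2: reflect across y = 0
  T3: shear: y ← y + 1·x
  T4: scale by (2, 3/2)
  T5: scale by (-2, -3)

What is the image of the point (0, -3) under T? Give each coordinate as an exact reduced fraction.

T1 scale by (2, 1/2): (0, -3) → (0, -3/2)
T2 reflect across y = 0: (0, -3/2) → (0, 3/2)
T3 shear: y ← y + 1·x: (0, 3/2) → (0, 3/2)
T4 scale by (2, 3/2): (0, 3/2) → (0, 9/4)
T5 scale by (-2, -3): (0, 9/4) → (0, -27/4)

T(p) = (0, -27/4)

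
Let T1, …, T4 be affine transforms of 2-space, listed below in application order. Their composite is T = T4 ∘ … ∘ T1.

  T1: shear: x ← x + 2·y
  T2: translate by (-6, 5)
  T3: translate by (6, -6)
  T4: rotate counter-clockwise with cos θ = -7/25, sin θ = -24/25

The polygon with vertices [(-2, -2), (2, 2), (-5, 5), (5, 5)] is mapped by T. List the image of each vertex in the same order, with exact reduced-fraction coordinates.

image vertices: (-6/5, 33/5), (-18/25, -151/25), (61/25, -148/25), (-9/25, -388/25)

T1 shear: x ← x + 2·y: (-2, -2) → (-6, -2); (2, 2) → (6, 2); (-5, 5) → (5, 5); (5, 5) → (15, 5)
T2 translate by (-6, 5): (-6, -2) → (-12, 3); (6, 2) → (0, 7); (5, 5) → (-1, 10); (15, 5) → (9, 10)
T3 translate by (6, -6): (-12, 3) → (-6, -3); (0, 7) → (6, 1); (-1, 10) → (5, 4); (9, 10) → (15, 4)
T4 rotate counter-clockwise with cos θ = -7/25, sin θ = -24/25: (-6, -3) → (-6/5, 33/5); (6, 1) → (-18/25, -151/25); (5, 4) → (61/25, -148/25); (15, 4) → (-9/25, -388/25)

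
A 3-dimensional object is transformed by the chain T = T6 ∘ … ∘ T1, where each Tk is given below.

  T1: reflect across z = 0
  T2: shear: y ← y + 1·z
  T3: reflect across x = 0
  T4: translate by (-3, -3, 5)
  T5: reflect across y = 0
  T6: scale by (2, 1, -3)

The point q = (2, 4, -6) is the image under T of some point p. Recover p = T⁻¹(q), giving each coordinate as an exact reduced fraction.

p = (-4, 2, 3)

T1 = [1 0 0 0; 0 1 0 0; 0 0 -1 0; 0 0 0 1]
T2·T1 = [1 0 0 0; 0 1 -1 0; 0 0 -1 0; 0 0 0 1]
T3·…·T1 = [-1 0 0 0; 0 1 -1 0; 0 0 -1 0; 0 0 0 1]
T4·…·T1 = [-1 0 0 -3; 0 1 -1 -3; 0 0 -1 5; 0 0 0 1]
T5·…·T1 = [-1 0 0 -3; 0 -1 1 3; 0 0 -1 5; 0 0 0 1]
T6·…·T1 = [-2 0 0 -6; 0 -1 1 3; 0 0 3 -15; 0 0 0 1]
det M = 6; M⁻¹ = [-1/2 0 0 -3; 0 -1 1/3 8; 0 0 1/3 5; 0 0 0 1]
M⁻¹ · (2, 4, -6)ᵀ = (-4, 2, 3)ᵀ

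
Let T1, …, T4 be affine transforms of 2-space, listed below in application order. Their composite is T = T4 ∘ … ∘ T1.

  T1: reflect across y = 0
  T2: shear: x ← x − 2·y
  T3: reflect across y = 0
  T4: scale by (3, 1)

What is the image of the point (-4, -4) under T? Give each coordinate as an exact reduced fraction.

T(p) = (-36, -4)

T1 reflect across y = 0: (-4, -4) → (-4, 4)
T2 shear: x ← x − 2·y: (-4, 4) → (-12, 4)
T3 reflect across y = 0: (-12, 4) → (-12, -4)
T4 scale by (3, 1): (-12, -4) → (-36, -4)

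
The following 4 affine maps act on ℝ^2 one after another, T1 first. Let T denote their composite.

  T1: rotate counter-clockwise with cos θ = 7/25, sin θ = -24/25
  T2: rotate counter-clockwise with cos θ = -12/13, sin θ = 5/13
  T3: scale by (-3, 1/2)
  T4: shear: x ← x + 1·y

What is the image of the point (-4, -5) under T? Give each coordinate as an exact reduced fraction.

T1 rotate counter-clockwise with cos θ = 7/25, sin θ = -24/25: (-4, -5) → (-148/25, 61/25)
T2 rotate counter-clockwise with cos θ = -12/13, sin θ = 5/13: (-148/25, 61/25) → (1471/325, -1472/325)
T3 scale by (-3, 1/2): (1471/325, -1472/325) → (-4413/325, -736/325)
T4 shear: x ← x + 1·y: (-4413/325, -736/325) → (-5149/325, -736/325)

T(p) = (-5149/325, -736/325)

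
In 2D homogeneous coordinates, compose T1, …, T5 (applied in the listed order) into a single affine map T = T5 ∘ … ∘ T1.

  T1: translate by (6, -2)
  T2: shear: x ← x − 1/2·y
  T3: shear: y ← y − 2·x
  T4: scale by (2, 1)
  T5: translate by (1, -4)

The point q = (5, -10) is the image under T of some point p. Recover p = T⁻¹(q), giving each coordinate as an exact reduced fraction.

p = (-5, 0)

T1 = [1 0 6; 0 1 -2; 0 0 1]
T2·T1 = [1 -1/2 7; 0 1 -2; 0 0 1]
T3·…·T1 = [1 -1/2 7; -2 2 -16; 0 0 1]
T4·…·T1 = [2 -1 14; -2 2 -16; 0 0 1]
T5·…·T1 = [2 -1 15; -2 2 -20; 0 0 1]
det M = 2; M⁻¹ = [1 1/2 -5; 1 1 5; 0 0 1]
M⁻¹ · (5, -10)ᵀ = (-5, 0)ᵀ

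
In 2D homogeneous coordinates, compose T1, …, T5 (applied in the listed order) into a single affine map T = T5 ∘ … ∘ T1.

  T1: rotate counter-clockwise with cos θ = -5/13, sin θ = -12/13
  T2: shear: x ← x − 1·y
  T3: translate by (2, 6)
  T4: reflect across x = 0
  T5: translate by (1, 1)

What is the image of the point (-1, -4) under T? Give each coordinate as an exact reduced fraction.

T1 rotate counter-clockwise with cos θ = -5/13, sin θ = -12/13: (-1, -4) → (-43/13, 32/13)
T2 shear: x ← x − 1·y: (-43/13, 32/13) → (-75/13, 32/13)
T3 translate by (2, 6): (-75/13, 32/13) → (-49/13, 110/13)
T4 reflect across x = 0: (-49/13, 110/13) → (49/13, 110/13)
T5 translate by (1, 1): (49/13, 110/13) → (62/13, 123/13)

T(p) = (62/13, 123/13)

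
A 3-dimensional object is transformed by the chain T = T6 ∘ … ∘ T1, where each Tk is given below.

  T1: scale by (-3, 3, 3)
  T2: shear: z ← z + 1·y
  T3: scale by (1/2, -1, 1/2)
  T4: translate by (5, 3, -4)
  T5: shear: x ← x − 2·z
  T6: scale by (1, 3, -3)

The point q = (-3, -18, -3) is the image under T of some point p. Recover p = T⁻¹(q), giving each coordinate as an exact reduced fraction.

T1 = [-3 0 0 0; 0 3 0 0; 0 0 3 0; 0 0 0 1]
T2·T1 = [-3 0 0 0; 0 3 0 0; 0 3 3 0; 0 0 0 1]
T3·…·T1 = [-3/2 0 0 0; 0 -3 0 0; 0 3/2 3/2 0; 0 0 0 1]
T4·…·T1 = [-3/2 0 0 5; 0 -3 0 3; 0 3/2 3/2 -4; 0 0 0 1]
T5·…·T1 = [-3/2 -3 -3 13; 0 -3 0 3; 0 3/2 3/2 -4; 0 0 0 1]
T6·…·T1 = [-3/2 -3 -3 13; 0 -9 0 9; 0 -9/2 -9/2 12; 0 0 0 1]
det M = -243/4; M⁻¹ = [-2/3 0 4/9 10/3; 0 -1/9 0 1; 0 1/9 -2/9 5/3; 0 0 0 1]
M⁻¹ · (-3, -18, -3)ᵀ = (4, 3, 1/3)ᵀ

p = (4, 3, 1/3)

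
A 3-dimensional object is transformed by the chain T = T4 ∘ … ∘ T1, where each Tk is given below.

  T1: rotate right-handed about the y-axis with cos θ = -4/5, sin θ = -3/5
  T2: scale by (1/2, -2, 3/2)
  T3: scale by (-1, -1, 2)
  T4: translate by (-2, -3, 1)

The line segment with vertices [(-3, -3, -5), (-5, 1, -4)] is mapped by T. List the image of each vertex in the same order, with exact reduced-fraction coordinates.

image vertices: (-47/10, -9, 38/5), (-26/5, -1, 8/5)

T1 rotate right-handed about the y-axis with cos θ = -4/5, sin θ = -3/5: (-3, -3, -5) → (27/5, -3, 11/5); (-5, 1, -4) → (32/5, 1, 1/5)
T2 scale by (1/2, -2, 3/2): (27/5, -3, 11/5) → (27/10, 6, 33/10); (32/5, 1, 1/5) → (16/5, -2, 3/10)
T3 scale by (-1, -1, 2): (27/10, 6, 33/10) → (-27/10, -6, 33/5); (16/5, -2, 3/10) → (-16/5, 2, 3/5)
T4 translate by (-2, -3, 1): (-27/10, -6, 33/5) → (-47/10, -9, 38/5); (-16/5, 2, 3/5) → (-26/5, -1, 8/5)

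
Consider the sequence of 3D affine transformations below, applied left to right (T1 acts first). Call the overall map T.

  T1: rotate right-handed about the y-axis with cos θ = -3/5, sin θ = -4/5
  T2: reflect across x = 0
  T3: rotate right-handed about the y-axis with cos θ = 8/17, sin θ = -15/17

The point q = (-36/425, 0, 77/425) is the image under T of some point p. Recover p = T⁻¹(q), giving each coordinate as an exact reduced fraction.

p = (1/5, 0, 0)

T1 = [-3/5 0 -4/5 0; 0 1 0 0; 4/5 0 -3/5 0; 0 0 0 1]
T2·T1 = [3/5 0 4/5 0; 0 1 0 0; 4/5 0 -3/5 0; 0 0 0 1]
T3·…·T1 = [-36/85 0 77/85 0; 0 1 0 0; 77/85 0 36/85 0; 0 0 0 1]
det M = -1; M⁻¹ = [-36/85 0 77/85 0; 0 1 0 0; 77/85 0 36/85 0; 0 0 0 1]
M⁻¹ · (-36/425, 0, 77/425)ᵀ = (1/5, 0, 0)ᵀ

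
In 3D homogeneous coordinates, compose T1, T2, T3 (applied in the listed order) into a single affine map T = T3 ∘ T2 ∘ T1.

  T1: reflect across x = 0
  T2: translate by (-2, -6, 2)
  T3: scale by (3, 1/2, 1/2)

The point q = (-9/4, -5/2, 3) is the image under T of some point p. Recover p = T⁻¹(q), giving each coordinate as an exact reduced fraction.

p = (-5/4, 1, 4)

T1 = [-1 0 0 0; 0 1 0 0; 0 0 1 0; 0 0 0 1]
T2·T1 = [-1 0 0 -2; 0 1 0 -6; 0 0 1 2; 0 0 0 1]
T3·…·T1 = [-3 0 0 -6; 0 1/2 0 -3; 0 0 1/2 1; 0 0 0 1]
det M = -3/4; M⁻¹ = [-1/3 0 0 -2; 0 2 0 6; 0 0 2 -2; 0 0 0 1]
M⁻¹ · (-9/4, -5/2, 3)ᵀ = (-5/4, 1, 4)ᵀ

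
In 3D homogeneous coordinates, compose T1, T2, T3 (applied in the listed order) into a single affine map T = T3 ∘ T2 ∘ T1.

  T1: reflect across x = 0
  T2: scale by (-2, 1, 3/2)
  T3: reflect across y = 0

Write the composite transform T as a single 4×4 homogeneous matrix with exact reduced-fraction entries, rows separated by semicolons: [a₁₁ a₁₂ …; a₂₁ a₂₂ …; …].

T1 = [-1 0 0 0; 0 1 0 0; 0 0 1 0; 0 0 0 1]
T2·T1 = [2 0 0 0; 0 1 0 0; 0 0 3/2 0; 0 0 0 1]
T3·…·T1 = [2 0 0 0; 0 -1 0 0; 0 0 3/2 0; 0 0 0 1]

T = [2 0 0 0; 0 -1 0 0; 0 0 3/2 0; 0 0 0 1]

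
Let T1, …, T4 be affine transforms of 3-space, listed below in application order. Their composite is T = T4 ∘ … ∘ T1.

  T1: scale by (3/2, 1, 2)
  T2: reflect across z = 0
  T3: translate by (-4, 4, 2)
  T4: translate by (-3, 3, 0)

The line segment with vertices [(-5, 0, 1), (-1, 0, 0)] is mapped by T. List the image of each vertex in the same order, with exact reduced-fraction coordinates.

image vertices: (-29/2, 7, 0), (-17/2, 7, 2)

T1 scale by (3/2, 1, 2): (-5, 0, 1) → (-15/2, 0, 2); (-1, 0, 0) → (-3/2, 0, 0)
T2 reflect across z = 0: (-15/2, 0, 2) → (-15/2, 0, -2); (-3/2, 0, 0) → (-3/2, 0, 0)
T3 translate by (-4, 4, 2): (-15/2, 0, -2) → (-23/2, 4, 0); (-3/2, 0, 0) → (-11/2, 4, 2)
T4 translate by (-3, 3, 0): (-23/2, 4, 0) → (-29/2, 7, 0); (-11/2, 4, 2) → (-17/2, 7, 2)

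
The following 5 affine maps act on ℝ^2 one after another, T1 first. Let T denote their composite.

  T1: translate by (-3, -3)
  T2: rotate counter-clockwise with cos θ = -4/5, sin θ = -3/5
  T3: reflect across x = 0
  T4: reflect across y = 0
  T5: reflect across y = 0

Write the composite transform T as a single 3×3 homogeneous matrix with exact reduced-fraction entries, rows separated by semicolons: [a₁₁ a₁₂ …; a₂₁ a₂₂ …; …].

T = [4/5 -3/5 -3/5; -3/5 -4/5 21/5; 0 0 1]

T1 = [1 0 -3; 0 1 -3; 0 0 1]
T2·T1 = [-4/5 3/5 3/5; -3/5 -4/5 21/5; 0 0 1]
T3·…·T1 = [4/5 -3/5 -3/5; -3/5 -4/5 21/5; 0 0 1]
T4·…·T1 = [4/5 -3/5 -3/5; 3/5 4/5 -21/5; 0 0 1]
T5·…·T1 = [4/5 -3/5 -3/5; -3/5 -4/5 21/5; 0 0 1]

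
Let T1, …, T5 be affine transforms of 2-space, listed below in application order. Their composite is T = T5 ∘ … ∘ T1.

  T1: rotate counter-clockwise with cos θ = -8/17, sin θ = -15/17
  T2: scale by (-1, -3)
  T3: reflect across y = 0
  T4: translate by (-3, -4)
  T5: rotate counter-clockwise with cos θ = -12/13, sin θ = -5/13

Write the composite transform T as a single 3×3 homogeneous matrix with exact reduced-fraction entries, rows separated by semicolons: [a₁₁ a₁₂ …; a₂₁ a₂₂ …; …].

T1 = [-8/17 15/17 0; -15/17 -8/17 0; 0 0 1]
T2·T1 = [8/17 -15/17 0; 45/17 24/17 0; 0 0 1]
T3·…·T1 = [8/17 -15/17 0; -45/17 -24/17 0; 0 0 1]
T4·…·T1 = [8/17 -15/17 -3; -45/17 -24/17 -4; 0 0 1]
T5·…·T1 = [-321/221 60/221 16/13; 500/221 363/221 63/13; 0 0 1]

T = [-321/221 60/221 16/13; 500/221 363/221 63/13; 0 0 1]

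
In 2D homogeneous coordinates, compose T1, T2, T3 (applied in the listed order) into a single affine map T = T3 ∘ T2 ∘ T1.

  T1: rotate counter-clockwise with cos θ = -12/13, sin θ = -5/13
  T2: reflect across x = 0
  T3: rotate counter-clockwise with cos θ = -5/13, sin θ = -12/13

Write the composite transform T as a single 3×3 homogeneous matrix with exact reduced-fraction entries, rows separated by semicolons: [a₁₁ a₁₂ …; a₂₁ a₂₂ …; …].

T1 = [-12/13 5/13 0; -5/13 -12/13 0; 0 0 1]
T2·T1 = [12/13 -5/13 0; -5/13 -12/13 0; 0 0 1]
T3·…·T1 = [-120/169 -119/169 0; -119/169 120/169 0; 0 0 1]

T = [-120/169 -119/169 0; -119/169 120/169 0; 0 0 1]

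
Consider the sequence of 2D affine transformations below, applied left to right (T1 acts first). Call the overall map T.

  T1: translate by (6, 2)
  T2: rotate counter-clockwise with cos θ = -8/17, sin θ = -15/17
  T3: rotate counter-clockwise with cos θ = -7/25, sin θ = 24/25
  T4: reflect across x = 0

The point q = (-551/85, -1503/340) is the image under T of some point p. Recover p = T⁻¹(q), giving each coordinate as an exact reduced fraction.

p = (5/4, -5)

T1 = [1 0 6; 0 1 2; 0 0 1]
T2·T1 = [-8/17 15/17 -18/17; -15/17 -8/17 -106/17; 0 0 1]
T3·…·T1 = [416/425 87/425 534/85; -87/425 416/425 62/85; 0 0 1]
T4·…·T1 = [-416/425 -87/425 -534/85; -87/425 416/425 62/85; 0 0 1]
det M = -1; M⁻¹ = [-416/425 -87/425 -6; -87/425 416/425 -2; 0 0 1]
M⁻¹ · (-551/85, -1503/340)ᵀ = (5/4, -5)ᵀ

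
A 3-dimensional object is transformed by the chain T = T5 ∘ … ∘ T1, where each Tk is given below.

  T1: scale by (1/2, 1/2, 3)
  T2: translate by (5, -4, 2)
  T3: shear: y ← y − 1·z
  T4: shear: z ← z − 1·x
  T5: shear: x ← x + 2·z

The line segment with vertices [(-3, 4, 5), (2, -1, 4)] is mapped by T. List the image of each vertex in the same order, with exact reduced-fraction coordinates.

T1 scale by (1/2, 1/2, 3): (-3, 4, 5) → (-3/2, 2, 15); (2, -1, 4) → (1, -1/2, 12)
T2 translate by (5, -4, 2): (-3/2, 2, 15) → (7/2, -2, 17); (1, -1/2, 12) → (6, -9/2, 14)
T3 shear: y ← y − 1·z: (7/2, -2, 17) → (7/2, -19, 17); (6, -9/2, 14) → (6, -37/2, 14)
T4 shear: z ← z − 1·x: (7/2, -19, 17) → (7/2, -19, 27/2); (6, -37/2, 14) → (6, -37/2, 8)
T5 shear: x ← x + 2·z: (7/2, -19, 27/2) → (61/2, -19, 27/2); (6, -37/2, 8) → (22, -37/2, 8)

image vertices: (61/2, -19, 27/2), (22, -37/2, 8)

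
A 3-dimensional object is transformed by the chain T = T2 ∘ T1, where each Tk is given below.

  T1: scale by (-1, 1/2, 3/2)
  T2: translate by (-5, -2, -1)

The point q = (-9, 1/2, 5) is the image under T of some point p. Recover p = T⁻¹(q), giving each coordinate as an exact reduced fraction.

T1 = [-1 0 0 0; 0 1/2 0 0; 0 0 3/2 0; 0 0 0 1]
T2·T1 = [-1 0 0 -5; 0 1/2 0 -2; 0 0 3/2 -1; 0 0 0 1]
det M = -3/4; M⁻¹ = [-1 0 0 -5; 0 2 0 4; 0 0 2/3 2/3; 0 0 0 1]
M⁻¹ · (-9, 1/2, 5)ᵀ = (4, 5, 4)ᵀ

p = (4, 5, 4)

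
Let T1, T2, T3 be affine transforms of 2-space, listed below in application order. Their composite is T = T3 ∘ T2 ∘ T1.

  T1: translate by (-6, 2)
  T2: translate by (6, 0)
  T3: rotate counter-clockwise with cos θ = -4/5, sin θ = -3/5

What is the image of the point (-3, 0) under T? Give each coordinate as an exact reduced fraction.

T(p) = (18/5, 1/5)

T1 translate by (-6, 2): (-3, 0) → (-9, 2)
T2 translate by (6, 0): (-9, 2) → (-3, 2)
T3 rotate counter-clockwise with cos θ = -4/5, sin θ = -3/5: (-3, 2) → (18/5, 1/5)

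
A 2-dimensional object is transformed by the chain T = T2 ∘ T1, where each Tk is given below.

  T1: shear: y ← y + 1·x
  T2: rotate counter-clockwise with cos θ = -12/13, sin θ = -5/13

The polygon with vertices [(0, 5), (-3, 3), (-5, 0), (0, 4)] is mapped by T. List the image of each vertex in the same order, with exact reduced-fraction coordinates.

T1 shear: y ← y + 1·x: (0, 5) → (0, 5); (-3, 3) → (-3, 0); (-5, 0) → (-5, -5); (0, 4) → (0, 4)
T2 rotate counter-clockwise with cos θ = -12/13, sin θ = -5/13: (0, 5) → (25/13, -60/13); (-3, 0) → (36/13, 15/13); (-5, -5) → (35/13, 85/13); (0, 4) → (20/13, -48/13)

image vertices: (25/13, -60/13), (36/13, 15/13), (35/13, 85/13), (20/13, -48/13)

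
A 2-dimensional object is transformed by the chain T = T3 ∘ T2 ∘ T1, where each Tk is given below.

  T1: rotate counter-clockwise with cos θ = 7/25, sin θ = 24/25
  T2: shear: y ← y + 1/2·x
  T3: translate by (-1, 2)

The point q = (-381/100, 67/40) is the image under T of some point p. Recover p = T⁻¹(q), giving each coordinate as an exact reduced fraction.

T1 = [7/25 -24/25 0; 24/25 7/25 0; 0 0 1]
T2·T1 = [7/25 -24/25 0; 11/10 -1/5 0; 0 0 1]
T3·…·T1 = [7/25 -24/25 -1; 11/10 -1/5 2; 0 0 1]
det M = 1; M⁻¹ = [-1/5 24/25 -53/25; -11/10 7/25 -83/50; 0 0 1]
M⁻¹ · (-381/100, 67/40)ᵀ = (1/4, 3)ᵀ

p = (1/4, 3)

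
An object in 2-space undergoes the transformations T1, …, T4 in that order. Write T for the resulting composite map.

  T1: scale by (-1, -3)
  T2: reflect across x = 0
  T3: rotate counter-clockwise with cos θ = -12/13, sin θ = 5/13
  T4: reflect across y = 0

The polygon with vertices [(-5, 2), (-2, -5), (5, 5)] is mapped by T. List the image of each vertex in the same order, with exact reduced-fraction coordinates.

T1 scale by (-1, -3): (-5, 2) → (5, -6); (-2, -5) → (2, 15); (5, 5) → (-5, -15)
T2 reflect across x = 0: (5, -6) → (-5, -6); (2, 15) → (-2, 15); (-5, -15) → (5, -15)
T3 rotate counter-clockwise with cos θ = -12/13, sin θ = 5/13: (-5, -6) → (90/13, 47/13); (-2, 15) → (-51/13, -190/13); (5, -15) → (15/13, 205/13)
T4 reflect across y = 0: (90/13, 47/13) → (90/13, -47/13); (-51/13, -190/13) → (-51/13, 190/13); (15/13, 205/13) → (15/13, -205/13)

image vertices: (90/13, -47/13), (-51/13, 190/13), (15/13, -205/13)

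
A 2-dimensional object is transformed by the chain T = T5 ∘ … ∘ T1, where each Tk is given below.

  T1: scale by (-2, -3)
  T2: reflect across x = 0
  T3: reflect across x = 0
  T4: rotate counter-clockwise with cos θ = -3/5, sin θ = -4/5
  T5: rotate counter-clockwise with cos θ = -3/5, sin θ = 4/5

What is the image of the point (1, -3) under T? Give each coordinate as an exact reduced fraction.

T1 scale by (-2, -3): (1, -3) → (-2, 9)
T2 reflect across x = 0: (-2, 9) → (2, 9)
T3 reflect across x = 0: (2, 9) → (-2, 9)
T4 rotate counter-clockwise with cos θ = -3/5, sin θ = -4/5: (-2, 9) → (42/5, -19/5)
T5 rotate counter-clockwise with cos θ = -3/5, sin θ = 4/5: (42/5, -19/5) → (-2, 9)

T(p) = (-2, 9)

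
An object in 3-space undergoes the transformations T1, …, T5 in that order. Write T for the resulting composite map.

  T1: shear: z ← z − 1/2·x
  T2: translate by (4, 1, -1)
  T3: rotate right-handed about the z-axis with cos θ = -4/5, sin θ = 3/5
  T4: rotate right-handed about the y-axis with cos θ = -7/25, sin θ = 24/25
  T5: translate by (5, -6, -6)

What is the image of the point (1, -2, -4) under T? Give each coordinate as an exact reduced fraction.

T(p) = (84/125, -11/5, -299/250)

T1 shear: z ← z − 1/2·x: (1, -2, -4) → (1, -2, -9/2)
T2 translate by (4, 1, -1): (1, -2, -9/2) → (5, -1, -11/2)
T3 rotate right-handed about the z-axis with cos θ = -4/5, sin θ = 3/5: (5, -1, -11/2) → (-17/5, 19/5, -11/2)
T4 rotate right-handed about the y-axis with cos θ = -7/25, sin θ = 24/25: (-17/5, 19/5, -11/2) → (-541/125, 19/5, 1201/250)
T5 translate by (5, -6, -6): (-541/125, 19/5, 1201/250) → (84/125, -11/5, -299/250)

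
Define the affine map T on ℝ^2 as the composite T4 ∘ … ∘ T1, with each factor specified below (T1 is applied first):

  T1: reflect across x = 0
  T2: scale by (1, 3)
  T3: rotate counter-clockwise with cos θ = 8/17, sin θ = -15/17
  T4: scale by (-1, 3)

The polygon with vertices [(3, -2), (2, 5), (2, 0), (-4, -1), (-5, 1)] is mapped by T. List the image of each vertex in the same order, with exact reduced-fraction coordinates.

T1 reflect across x = 0: (3, -2) → (-3, -2); (2, 5) → (-2, 5); (2, 0) → (-2, 0); (-4, -1) → (4, -1); (-5, 1) → (5, 1)
T2 scale by (1, 3): (-3, -2) → (-3, -6); (-2, 5) → (-2, 15); (-2, 0) → (-2, 0); (4, -1) → (4, -3); (5, 1) → (5, 3)
T3 rotate counter-clockwise with cos θ = 8/17, sin θ = -15/17: (-3, -6) → (-114/17, -3/17); (-2, 15) → (209/17, 150/17); (-2, 0) → (-16/17, 30/17); (4, -3) → (-13/17, -84/17); (5, 3) → (5, -3)
T4 scale by (-1, 3): (-114/17, -3/17) → (114/17, -9/17); (209/17, 150/17) → (-209/17, 450/17); (-16/17, 30/17) → (16/17, 90/17); (-13/17, -84/17) → (13/17, -252/17); (5, -3) → (-5, -9)

image vertices: (114/17, -9/17), (-209/17, 450/17), (16/17, 90/17), (13/17, -252/17), (-5, -9)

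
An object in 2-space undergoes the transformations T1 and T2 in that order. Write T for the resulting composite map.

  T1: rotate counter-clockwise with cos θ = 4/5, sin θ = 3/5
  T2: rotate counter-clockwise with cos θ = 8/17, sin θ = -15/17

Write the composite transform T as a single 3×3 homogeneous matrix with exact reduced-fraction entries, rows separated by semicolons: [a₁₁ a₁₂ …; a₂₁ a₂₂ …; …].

T = [77/85 36/85 0; -36/85 77/85 0; 0 0 1]

T1 = [4/5 -3/5 0; 3/5 4/5 0; 0 0 1]
T2·T1 = [77/85 36/85 0; -36/85 77/85 0; 0 0 1]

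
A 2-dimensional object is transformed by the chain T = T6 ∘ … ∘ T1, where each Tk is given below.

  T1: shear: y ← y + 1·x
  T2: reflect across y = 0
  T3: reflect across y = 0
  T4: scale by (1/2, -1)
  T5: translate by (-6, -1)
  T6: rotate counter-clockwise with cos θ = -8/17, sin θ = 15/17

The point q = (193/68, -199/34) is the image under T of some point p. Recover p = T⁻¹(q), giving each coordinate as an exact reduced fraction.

p = (-1, -1/4)

T1 = [1 0 0; 1 1 0; 0 0 1]
T2·T1 = [1 0 0; -1 -1 0; 0 0 1]
T3·…·T1 = [1 0 0; 1 1 0; 0 0 1]
T4·…·T1 = [1/2 0 0; -1 -1 0; 0 0 1]
T5·…·T1 = [1/2 0 -6; -1 -1 -1; 0 0 1]
T6·…·T1 = [11/17 15/17 63/17; 31/34 8/17 -82/17; 0 0 1]
det M = -1/2; M⁻¹ = [-16/17 30/17 12; 31/17 -22/17 -13; 0 0 1]
M⁻¹ · (193/68, -199/34)ᵀ = (-1, -1/4)ᵀ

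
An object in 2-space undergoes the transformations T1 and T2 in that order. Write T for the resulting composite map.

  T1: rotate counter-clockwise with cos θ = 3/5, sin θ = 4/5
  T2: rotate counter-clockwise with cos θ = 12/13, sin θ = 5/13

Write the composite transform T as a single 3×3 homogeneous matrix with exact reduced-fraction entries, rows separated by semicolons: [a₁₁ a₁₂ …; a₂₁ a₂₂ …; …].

T = [16/65 -63/65 0; 63/65 16/65 0; 0 0 1]

T1 = [3/5 -4/5 0; 4/5 3/5 0; 0 0 1]
T2·T1 = [16/65 -63/65 0; 63/65 16/65 0; 0 0 1]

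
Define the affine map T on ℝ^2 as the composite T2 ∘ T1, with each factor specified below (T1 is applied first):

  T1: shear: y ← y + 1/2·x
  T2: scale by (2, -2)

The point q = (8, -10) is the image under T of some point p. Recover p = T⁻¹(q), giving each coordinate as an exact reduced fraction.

p = (4, 3)

T1 = [1 0 0; 1/2 1 0; 0 0 1]
T2·T1 = [2 0 0; -1 -2 0; 0 0 1]
det M = -4; M⁻¹ = [1/2 0 0; -1/4 -1/2 0; 0 0 1]
M⁻¹ · (8, -10)ᵀ = (4, 3)ᵀ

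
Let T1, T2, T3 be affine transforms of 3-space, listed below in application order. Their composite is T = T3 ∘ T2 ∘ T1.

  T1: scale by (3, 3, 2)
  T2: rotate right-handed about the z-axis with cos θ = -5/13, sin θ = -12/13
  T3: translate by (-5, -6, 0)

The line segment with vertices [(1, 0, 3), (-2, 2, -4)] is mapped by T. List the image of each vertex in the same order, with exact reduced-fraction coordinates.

T1 scale by (3, 3, 2): (1, 0, 3) → (3, 0, 6); (-2, 2, -4) → (-6, 6, -8)
T2 rotate right-handed about the z-axis with cos θ = -5/13, sin θ = -12/13: (3, 0, 6) → (-15/13, -36/13, 6); (-6, 6, -8) → (102/13, 42/13, -8)
T3 translate by (-5, -6, 0): (-15/13, -36/13, 6) → (-80/13, -114/13, 6); (102/13, 42/13, -8) → (37/13, -36/13, -8)

image vertices: (-80/13, -114/13, 6), (37/13, -36/13, -8)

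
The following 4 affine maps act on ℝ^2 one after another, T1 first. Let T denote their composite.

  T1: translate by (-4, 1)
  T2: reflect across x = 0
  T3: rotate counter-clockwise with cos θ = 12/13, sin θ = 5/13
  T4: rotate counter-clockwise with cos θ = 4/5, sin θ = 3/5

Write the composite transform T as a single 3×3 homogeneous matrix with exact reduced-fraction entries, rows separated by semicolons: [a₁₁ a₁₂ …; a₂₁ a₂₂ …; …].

T1 = [1 0 -4; 0 1 1; 0 0 1]
T2·T1 = [-1 0 4; 0 1 1; 0 0 1]
T3·…·T1 = [-12/13 -5/13 43/13; -5/13 12/13 32/13; 0 0 1]
T4·…·T1 = [-33/65 -56/65 76/65; -56/65 33/65 257/65; 0 0 1]

T = [-33/65 -56/65 76/65; -56/65 33/65 257/65; 0 0 1]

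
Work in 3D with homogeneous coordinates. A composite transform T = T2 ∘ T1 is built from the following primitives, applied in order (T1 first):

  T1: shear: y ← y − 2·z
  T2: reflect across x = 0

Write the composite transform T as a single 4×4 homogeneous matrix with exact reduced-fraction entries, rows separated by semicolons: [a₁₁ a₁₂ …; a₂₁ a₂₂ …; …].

T = [-1 0 0 0; 0 1 -2 0; 0 0 1 0; 0 0 0 1]

T1 = [1 0 0 0; 0 1 -2 0; 0 0 1 0; 0 0 0 1]
T2·T1 = [-1 0 0 0; 0 1 -2 0; 0 0 1 0; 0 0 0 1]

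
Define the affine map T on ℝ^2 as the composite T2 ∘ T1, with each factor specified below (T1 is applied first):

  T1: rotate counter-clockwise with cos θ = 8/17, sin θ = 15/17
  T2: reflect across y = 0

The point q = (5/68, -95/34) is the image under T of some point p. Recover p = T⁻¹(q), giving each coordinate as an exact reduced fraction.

T1 = [8/17 -15/17 0; 15/17 8/17 0; 0 0 1]
T2·T1 = [8/17 -15/17 0; -15/17 -8/17 0; 0 0 1]
det M = -1; M⁻¹ = [8/17 -15/17 0; -15/17 -8/17 0; 0 0 1]
M⁻¹ · (5/68, -95/34)ᵀ = (5/2, 5/4)ᵀ

p = (5/2, 5/4)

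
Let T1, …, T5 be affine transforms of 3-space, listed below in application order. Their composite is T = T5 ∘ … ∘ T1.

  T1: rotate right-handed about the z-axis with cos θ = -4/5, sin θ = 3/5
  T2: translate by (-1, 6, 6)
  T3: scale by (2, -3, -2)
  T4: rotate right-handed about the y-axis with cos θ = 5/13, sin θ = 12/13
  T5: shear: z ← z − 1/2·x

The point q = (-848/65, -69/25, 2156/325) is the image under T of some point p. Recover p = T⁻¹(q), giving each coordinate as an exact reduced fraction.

p = (-9/5, 5, 0)

T1 = [-4/5 -3/5 0 0; 3/5 -4/5 0 0; 0 0 1 0; 0 0 0 1]
T2·T1 = [-4/5 -3/5 0 -1; 3/5 -4/5 0 6; 0 0 1 6; 0 0 0 1]
T3·…·T1 = [-8/5 -6/5 0 -2; -9/5 12/5 0 -18; 0 0 -2 -12; 0 0 0 1]
T4·…·T1 = [-8/13 -6/13 -24/13 -154/13; -9/5 12/5 0 -18; 96/65 72/65 -10/13 -36/13; 0 0 0 1]
T5·…·T1 = [-8/13 -6/13 -24/13 -154/13; -9/5 12/5 0 -18; 116/65 87/65 2/13 41/13; 0 0 0 1]
det M = 12; M⁻¹ = [2/65 -1/5 24/65 -22/5; 3/130 4/15 18/65 21/5; -29/52 0 -5/26 -6; 0 0 0 1]
M⁻¹ · (-848/65, -69/25, 2156/325)ᵀ = (-9/5, 5, 0)ᵀ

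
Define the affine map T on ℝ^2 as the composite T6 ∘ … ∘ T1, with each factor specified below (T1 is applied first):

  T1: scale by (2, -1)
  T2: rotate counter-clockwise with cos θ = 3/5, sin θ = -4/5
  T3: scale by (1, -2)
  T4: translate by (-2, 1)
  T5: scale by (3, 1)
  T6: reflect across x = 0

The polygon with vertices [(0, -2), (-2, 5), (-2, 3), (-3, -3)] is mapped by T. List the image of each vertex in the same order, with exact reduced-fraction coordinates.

T1 scale by (2, -1): (0, -2) → (0, 2); (-2, 5) → (-4, -5); (-2, 3) → (-4, -3); (-3, -3) → (-6, 3)
T2 rotate counter-clockwise with cos θ = 3/5, sin θ = -4/5: (0, 2) → (8/5, 6/5); (-4, -5) → (-32/5, 1/5); (-4, -3) → (-24/5, 7/5); (-6, 3) → (-6/5, 33/5)
T3 scale by (1, -2): (8/5, 6/5) → (8/5, -12/5); (-32/5, 1/5) → (-32/5, -2/5); (-24/5, 7/5) → (-24/5, -14/5); (-6/5, 33/5) → (-6/5, -66/5)
T4 translate by (-2, 1): (8/5, -12/5) → (-2/5, -7/5); (-32/5, -2/5) → (-42/5, 3/5); (-24/5, -14/5) → (-34/5, -9/5); (-6/5, -66/5) → (-16/5, -61/5)
T5 scale by (3, 1): (-2/5, -7/5) → (-6/5, -7/5); (-42/5, 3/5) → (-126/5, 3/5); (-34/5, -9/5) → (-102/5, -9/5); (-16/5, -61/5) → (-48/5, -61/5)
T6 reflect across x = 0: (-6/5, -7/5) → (6/5, -7/5); (-126/5, 3/5) → (126/5, 3/5); (-102/5, -9/5) → (102/5, -9/5); (-48/5, -61/5) → (48/5, -61/5)

image vertices: (6/5, -7/5), (126/5, 3/5), (102/5, -9/5), (48/5, -61/5)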